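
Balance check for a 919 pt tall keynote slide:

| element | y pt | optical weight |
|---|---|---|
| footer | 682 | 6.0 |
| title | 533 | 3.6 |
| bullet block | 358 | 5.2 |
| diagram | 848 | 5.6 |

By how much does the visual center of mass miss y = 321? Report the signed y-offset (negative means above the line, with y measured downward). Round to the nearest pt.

Weights sum to 6.0 + 3.6 + 5.2 + 5.6 = 20.4.
y: (6.0·682 + 3.6·533 + 5.2·358 + 5.6·848) / 20.4 = 12621.2 / 20.4 ≈ 618.69
Offset from y = 321: 618.69 − 321 ≈ 297.69.

≈ 298 pt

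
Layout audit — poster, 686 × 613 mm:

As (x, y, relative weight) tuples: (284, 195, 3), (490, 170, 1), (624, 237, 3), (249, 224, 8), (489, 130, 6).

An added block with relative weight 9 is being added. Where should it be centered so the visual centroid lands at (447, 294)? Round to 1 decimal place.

(585.6, 531.3)

With the added block, Σw becomes 3 + 1 + 3 + 8 + 6 + 9 = 30.
x: target moment 30×447 = 13410; current 3·284 + 1·490 + 3·624 + 8·249 + 6·489 = 8140; the added block supplies 5270, so x = 5270/9 ≈ 585.56.
y: target moment 30×294 = 8820; current 3·195 + 1·170 + 3·237 + 8·224 + 6·130 = 4038; the added block supplies 4782, so y = 4782/9 ≈ 531.33.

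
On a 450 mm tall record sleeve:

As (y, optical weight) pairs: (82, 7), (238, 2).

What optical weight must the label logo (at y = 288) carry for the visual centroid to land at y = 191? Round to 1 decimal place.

w ≈ 6.9

Known weights sum to 7 + 2 = 9; their moment is 7·82 + 2·238 = 1050.
Set Σw·y/Σw = 191: (1050 + 288w) = 191·(9 + w).
Rearranging, w·(288 − 191) = 191·9 − 1050 = 669, so w ≈ 669/97 = 6.90.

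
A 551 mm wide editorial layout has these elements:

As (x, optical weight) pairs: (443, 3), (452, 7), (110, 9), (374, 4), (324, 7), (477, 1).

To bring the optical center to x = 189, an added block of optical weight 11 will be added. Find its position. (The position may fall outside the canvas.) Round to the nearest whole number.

x ≈ -162

After adding the added block, total weight = 3 + 7 + 9 + 4 + 7 + 1 + 11 = 42.
x: target moment 42×189 = 7938; current 3·443 + 7·452 + 9·110 + 4·374 + 7·324 + 1·477 = 9724; the added block supplies -1786, so x = -1786/11 ≈ -162.36.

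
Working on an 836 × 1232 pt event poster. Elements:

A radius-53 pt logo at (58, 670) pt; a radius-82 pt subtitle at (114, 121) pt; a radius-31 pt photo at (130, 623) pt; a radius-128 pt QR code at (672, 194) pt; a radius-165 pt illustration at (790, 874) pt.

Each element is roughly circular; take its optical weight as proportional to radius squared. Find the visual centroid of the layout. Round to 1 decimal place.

r² weights: logo 53² = 2809, subtitle 82² = 6724, photo 31² = 961, QR code 128² = 16384, illustration 165² = 27225. Total = 54103.
x: (2809·58 + 6724·114 + 961·130 + 16384·672 + 27225·790) / 54103 = 33572186 / 54103 ≈ 620.52
y: (2809·670 + 6724·121 + 961·623 + 16384·194 + 27225·874) / 54103 = 30267483 / 54103 ≈ 559.44

(620.5, 559.4)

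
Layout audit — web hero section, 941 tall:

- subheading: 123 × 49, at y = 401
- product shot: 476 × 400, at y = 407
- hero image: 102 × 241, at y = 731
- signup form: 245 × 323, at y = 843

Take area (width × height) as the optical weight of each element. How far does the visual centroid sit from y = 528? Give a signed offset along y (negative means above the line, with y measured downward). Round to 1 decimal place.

≈ 20.4

Areas → weights: subheading 123·49 = 6027, product shot 476·400 = 190400, hero image 102·241 = 24582, signup form 245·323 = 79135; Σw = 300144.
y: (6027·401 + 190400·407 + 24582·731 + 79135·843) / 300144 = 164589874 / 300144 ≈ 548.37
Against y = 528, that's 548.37 − 528 = 20.37.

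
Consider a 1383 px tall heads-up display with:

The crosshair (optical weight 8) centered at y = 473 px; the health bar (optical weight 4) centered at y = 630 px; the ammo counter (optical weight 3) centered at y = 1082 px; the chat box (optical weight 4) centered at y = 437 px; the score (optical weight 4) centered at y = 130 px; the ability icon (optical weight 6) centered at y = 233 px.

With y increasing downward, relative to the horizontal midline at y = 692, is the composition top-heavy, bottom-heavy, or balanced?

Σw = 8 + 4 + 3 + 4 + 4 + 6 = 29.
Σw·y = 13216; ȳ = 13216/29 ≈ 455.72.
455.7 lies above (smaller y than) the midline 692, so the layout is top-heavy.

top-heavy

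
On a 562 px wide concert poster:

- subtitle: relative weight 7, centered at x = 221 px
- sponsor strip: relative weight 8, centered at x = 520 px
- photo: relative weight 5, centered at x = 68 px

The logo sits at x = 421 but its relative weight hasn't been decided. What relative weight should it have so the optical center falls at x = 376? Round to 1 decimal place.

w ≈ 32.7

Existing Σw = 20 (7 + 8 + 5); existing moment 7·221 + 8·520 + 5·68 = 6047.
Balance at x = 376 requires (6047 + w·421) / (20 + w) = 376.
So w = (376·20 − 6047)/(421 − 376) = 1473/45 ≈ 32.73.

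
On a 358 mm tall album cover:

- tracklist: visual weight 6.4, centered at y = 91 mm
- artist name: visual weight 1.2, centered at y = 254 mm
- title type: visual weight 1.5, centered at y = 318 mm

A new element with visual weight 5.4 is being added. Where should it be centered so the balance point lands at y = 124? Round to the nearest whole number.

With the new element, Σw becomes 6.4 + 1.2 + 1.5 + 5.4 = 14.5.
y: need Σw·y = 14.5·124 = 1798.0. Existing = 6.4·91 + 1.2·254 + 1.5·318 = 1364.2. Remainder 433.8 / 5.4 ≈ 80.33.

y ≈ 80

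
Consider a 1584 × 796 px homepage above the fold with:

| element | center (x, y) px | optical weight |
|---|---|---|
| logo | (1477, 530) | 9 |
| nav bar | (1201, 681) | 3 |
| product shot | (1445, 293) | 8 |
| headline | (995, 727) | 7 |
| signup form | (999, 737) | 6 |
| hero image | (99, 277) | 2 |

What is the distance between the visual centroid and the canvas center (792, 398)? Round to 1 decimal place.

Weights sum to 9 + 3 + 8 + 7 + 6 + 2 = 35.
Σw·x = 9·1477 + 3·1201 + 8·1445 + 7·995 + 6·999 + 2·99 = 41613, so x̄ = 41613/35 ≈ 1188.94.
Σw·y = 9·530 + 3·681 + 8·293 + 7·727 + 6·737 + 2·277 = 19222, so ȳ = 19222/35 ≈ 549.20.
Relative to (792, 398): Δ = (396.94, 151.20); |Δ| = √(396.94² + 151.20²) ≈ 424.76.

≈ 424.8 px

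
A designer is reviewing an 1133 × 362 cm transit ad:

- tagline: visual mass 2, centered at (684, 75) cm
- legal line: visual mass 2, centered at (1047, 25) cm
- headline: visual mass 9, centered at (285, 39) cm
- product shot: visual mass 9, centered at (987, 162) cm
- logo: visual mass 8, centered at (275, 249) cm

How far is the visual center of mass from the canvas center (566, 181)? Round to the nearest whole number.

Weights sum to 2 + 2 + 9 + 9 + 8 = 30.
Σw·x = 2·684 + 2·1047 + 9·285 + 9·987 + 8·275 = 17110, so x̄ = 17110/30 ≈ 570.33.
Σw·y = 2·75 + 2·25 + 9·39 + 9·162 + 8·249 = 4001, so ȳ = 4001/30 ≈ 133.37.
Relative to (566, 181): Δ = (4.33, -47.63); |Δ| = √(4.33² + -47.63²) ≈ 47.83.

≈ 48 cm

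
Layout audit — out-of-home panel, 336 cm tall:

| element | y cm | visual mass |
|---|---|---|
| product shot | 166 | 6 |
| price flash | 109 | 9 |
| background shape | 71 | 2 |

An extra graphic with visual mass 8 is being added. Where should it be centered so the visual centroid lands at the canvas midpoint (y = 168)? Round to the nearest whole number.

y ≈ 260

With the extra graphic, Σw becomes 6 + 9 + 2 + 8 = 25.
y: target moment 25×168 = 4200; current 6·166 + 9·109 + 2·71 = 2119; the extra graphic supplies 2081, so y = 2081/8 ≈ 260.12.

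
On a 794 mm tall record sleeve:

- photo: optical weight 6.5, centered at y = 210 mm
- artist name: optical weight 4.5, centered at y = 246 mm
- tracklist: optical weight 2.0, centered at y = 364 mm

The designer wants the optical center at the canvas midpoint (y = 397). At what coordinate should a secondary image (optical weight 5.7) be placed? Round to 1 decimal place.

New total weight: (6.5 + 4.5 + 2.0) + 5.7 = 18.7.
Along y: (3200.0 + 5.7·y) / 18.7 = 397 (existing moment 6.5·210 + 4.5·246 + 2.0·364 = 3200.0) ⇒ y = (7423.9 − 3200.0) / 5.7 ≈ 741.04.

y ≈ 741.0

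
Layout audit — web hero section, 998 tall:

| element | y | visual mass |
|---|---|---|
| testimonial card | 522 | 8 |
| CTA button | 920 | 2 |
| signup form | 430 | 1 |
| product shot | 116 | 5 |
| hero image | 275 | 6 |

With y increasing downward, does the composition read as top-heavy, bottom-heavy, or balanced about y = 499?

top-heavy

Total weight = 8 + 2 + 1 + 5 + 6 = 22.
y: (8·522 + 2·920 + 1·430 + 5·116 + 6·275) / 22 = 8676 / 22 ≈ 394.36
Since 394.4 is above (smaller y than) 499, the composition reads top-heavy.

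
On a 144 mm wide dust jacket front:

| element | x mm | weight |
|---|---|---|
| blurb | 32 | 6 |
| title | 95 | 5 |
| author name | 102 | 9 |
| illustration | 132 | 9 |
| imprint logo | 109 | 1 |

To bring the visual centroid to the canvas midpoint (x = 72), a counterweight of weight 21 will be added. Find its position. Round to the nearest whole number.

x ≈ 38

After adding the counterweight, total weight = 6 + 5 + 9 + 9 + 1 + 21 = 51.
x: target moment 51×72 = 3672; current 6·32 + 5·95 + 9·102 + 9·132 + 1·109 = 2882; the counterweight supplies 790, so x = 790/21 ≈ 37.62.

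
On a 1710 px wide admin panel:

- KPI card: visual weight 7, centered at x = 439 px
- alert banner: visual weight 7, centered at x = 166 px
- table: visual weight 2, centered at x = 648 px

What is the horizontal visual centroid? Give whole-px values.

Weights sum to 7 + 7 + 2 = 16.
Σw·x = 7·439 + 7·166 + 2·648 = 5531, so x̄ = 5531/16 ≈ 345.69.

x ≈ 346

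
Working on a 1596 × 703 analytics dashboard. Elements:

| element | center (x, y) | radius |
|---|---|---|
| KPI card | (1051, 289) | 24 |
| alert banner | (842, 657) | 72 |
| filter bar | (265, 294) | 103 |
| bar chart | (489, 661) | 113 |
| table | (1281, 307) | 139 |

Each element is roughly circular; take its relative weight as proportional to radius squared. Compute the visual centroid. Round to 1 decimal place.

Weights ∝ r²: KPI card 24² = 576, alert banner 72² = 5184, filter bar 103² = 10609, bar chart 113² = 12769, table 139² = 19321; Σw = 48459.
x-moment: 576·1051 + 5184·842 + 10609·265 + 12769·489 + 19321·1281 = 38775931; centroid 38775931/48459 ≈ 800.18.
y-moment: 576·289 + 5184·657 + 10609·294 + 12769·661 + 19321·307 = 21063254; centroid 21063254/48459 ≈ 434.66.

(800.2, 434.7)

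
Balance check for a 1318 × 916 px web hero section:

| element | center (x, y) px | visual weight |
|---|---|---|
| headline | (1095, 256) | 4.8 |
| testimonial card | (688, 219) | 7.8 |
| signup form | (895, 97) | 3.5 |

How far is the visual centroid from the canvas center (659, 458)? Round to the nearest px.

Σw = 4.8 + 7.8 + 3.5 = 16.1.
x: (4.8·1095 + 7.8·688 + 3.5·895) / 16.1 = 13754.9 / 16.1 ≈ 854.34
y: (4.8·256 + 7.8·219 + 3.5·97) / 16.1 = 3276.5 / 16.1 ≈ 203.51
From (659, 458): dx = 195.34, dy = -254.49, so the distance is √(dx²+dy²) ≈ 320.82.

≈ 321 px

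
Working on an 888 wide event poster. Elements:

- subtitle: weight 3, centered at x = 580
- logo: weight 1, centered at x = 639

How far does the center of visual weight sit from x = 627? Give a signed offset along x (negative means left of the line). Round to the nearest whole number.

≈ -32

Total weight = 3 + 1 = 4.
x: (3·580 + 1·639) / 4 = 2379 / 4 ≈ 594.75
Against x = 627, that's 594.75 − 627 = -32.25.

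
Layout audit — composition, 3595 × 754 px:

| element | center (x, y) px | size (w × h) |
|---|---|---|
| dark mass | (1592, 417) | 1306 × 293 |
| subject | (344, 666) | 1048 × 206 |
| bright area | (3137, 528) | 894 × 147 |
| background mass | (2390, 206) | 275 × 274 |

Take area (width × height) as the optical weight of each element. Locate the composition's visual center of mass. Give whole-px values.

Areas → weights: dark mass 1306·293 = 382658, subject 1048·206 = 215888, bright area 894·147 = 131418, background mass 275·274 = 75350; Σw = 805314.
x: (382658·1592 + 215888·344 + 131418·3137 + 75350·2390) / 805314 = 1275801774 / 805314 ≈ 1584.23
y: (382658·417 + 215888·666 + 131418·528 + 75350·206) / 805314 = 388260598 / 805314 ≈ 482.12

(1584, 482)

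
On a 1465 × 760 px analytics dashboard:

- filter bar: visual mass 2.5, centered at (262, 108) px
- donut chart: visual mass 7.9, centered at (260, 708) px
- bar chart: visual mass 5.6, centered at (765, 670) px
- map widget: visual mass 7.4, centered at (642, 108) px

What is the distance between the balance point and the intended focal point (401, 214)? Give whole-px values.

Total weight = 2.5 + 7.9 + 5.6 + 7.4 = 23.4.
x-moment: 2.5·262 + 7.9·260 + 5.6·765 + 7.4·642 = 11743.8; centroid 11743.8/23.4 ≈ 501.87.
y-moment: 2.5·108 + 7.9·708 + 5.6·670 + 7.4·108 = 10414.4; centroid 10414.4/23.4 ≈ 445.06.
Offset from (401, 214): Δx ≈ 100.87, Δy ≈ 231.06; distance = √(Δx² + Δy²) ≈ 252.12.

≈ 252 px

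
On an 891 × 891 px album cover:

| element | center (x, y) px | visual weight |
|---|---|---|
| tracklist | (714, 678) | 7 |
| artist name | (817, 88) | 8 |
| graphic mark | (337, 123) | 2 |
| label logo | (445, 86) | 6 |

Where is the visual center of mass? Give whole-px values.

Weights sum to 7 + 8 + 2 + 6 = 23.
Σw·x = 7·714 + 8·817 + 2·337 + 6·445 = 14878, so x̄ = 14878/23 ≈ 646.87.
Σw·y = 7·678 + 8·88 + 2·123 + 6·86 = 6212, so ȳ = 6212/23 ≈ 270.09.

(647, 270)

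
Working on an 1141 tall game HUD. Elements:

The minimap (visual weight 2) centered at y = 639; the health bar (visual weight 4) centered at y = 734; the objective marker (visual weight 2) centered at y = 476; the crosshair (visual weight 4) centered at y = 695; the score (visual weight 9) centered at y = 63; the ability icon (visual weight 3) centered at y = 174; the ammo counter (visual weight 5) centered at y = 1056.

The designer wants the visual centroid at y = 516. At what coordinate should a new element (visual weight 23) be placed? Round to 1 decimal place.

y ≈ 544.2

New total weight: (2 + 4 + 2 + 4 + 9 + 3 + 5) + 23 = 52.
Along y: (14315 + 23·y) / 52 = 516 (existing moment 2·639 + 4·734 + 2·476 + 4·695 + 9·63 + 3·174 + 5·1056 = 14315) ⇒ y = (26832 − 14315) / 23 ≈ 544.22.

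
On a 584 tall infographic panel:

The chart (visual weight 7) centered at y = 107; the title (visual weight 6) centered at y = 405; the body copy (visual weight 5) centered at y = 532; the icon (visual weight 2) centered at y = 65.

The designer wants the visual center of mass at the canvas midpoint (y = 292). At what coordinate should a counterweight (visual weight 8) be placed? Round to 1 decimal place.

y ≈ 275.9

New total weight: (7 + 6 + 5 + 2) + 8 = 28.
y: need Σw·y = 28·292 = 8176. Existing = 7·107 + 6·405 + 5·532 + 2·65 = 5969. Remainder 2207 / 8 ≈ 275.88.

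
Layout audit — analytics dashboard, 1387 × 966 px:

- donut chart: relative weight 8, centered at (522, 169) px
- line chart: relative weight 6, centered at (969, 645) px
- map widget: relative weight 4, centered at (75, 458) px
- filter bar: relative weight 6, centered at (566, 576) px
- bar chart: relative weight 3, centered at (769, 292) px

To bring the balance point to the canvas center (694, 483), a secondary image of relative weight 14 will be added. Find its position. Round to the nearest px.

With the secondary image, Σw becomes 8 + 6 + 4 + 6 + 3 + 14 = 41.
Along x: (15993 + 14·x) / 41 = 694 (existing moment 8·522 + 6·969 + 4·75 + 6·566 + 3·769 = 15993) ⇒ x = (28454 − 15993) / 14 ≈ 890.07.
Along y: (11386 + 14·y) / 41 = 483 (existing moment 8·169 + 6·645 + 4·458 + 6·576 + 3·292 = 11386) ⇒ y = (19803 − 11386) / 14 ≈ 601.21.

(890, 601)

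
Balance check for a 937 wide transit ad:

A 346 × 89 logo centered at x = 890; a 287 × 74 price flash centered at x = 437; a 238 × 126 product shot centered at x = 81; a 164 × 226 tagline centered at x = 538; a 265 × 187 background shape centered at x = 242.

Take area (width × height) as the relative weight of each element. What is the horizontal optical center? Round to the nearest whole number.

x ≈ 421

Areas: logo 346·89 = 30794, price flash 287·74 = 21238, product shot 238·126 = 29988, tagline 164·226 = 37064, background shape 265·187 = 49555. Total weight = 168639.
Σw·x = 30794·890 + 21238·437 + 29988·81 + 37064·538 + 49555·242 = 71049436, so x̄ = 71049436/168639 ≈ 421.31.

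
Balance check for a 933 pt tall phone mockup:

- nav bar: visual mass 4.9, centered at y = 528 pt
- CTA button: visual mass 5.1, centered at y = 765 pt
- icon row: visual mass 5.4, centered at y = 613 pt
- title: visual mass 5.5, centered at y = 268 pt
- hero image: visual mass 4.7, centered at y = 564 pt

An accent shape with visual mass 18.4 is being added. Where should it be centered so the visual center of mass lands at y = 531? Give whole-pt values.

y ≈ 513

With the accent shape, Σw becomes 4.9 + 5.1 + 5.4 + 5.5 + 4.7 + 18.4 = 44.0.
Along y: (13923.7 + 18.4·y) / 44.0 = 531 (existing moment 4.9·528 + 5.1·765 + 5.4·613 + 5.5·268 + 4.7·564 = 13923.7) ⇒ y = (23364.0 − 13923.7) / 18.4 ≈ 513.06.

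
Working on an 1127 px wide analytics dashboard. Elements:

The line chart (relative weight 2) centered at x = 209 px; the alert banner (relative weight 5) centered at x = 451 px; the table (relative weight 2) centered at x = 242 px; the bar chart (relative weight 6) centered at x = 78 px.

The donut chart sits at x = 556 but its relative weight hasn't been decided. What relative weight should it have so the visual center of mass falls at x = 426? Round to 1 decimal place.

Known weights sum to 2 + 5 + 2 + 6 = 15; their moment is 2·209 + 5·451 + 2·242 + 6·78 = 3625.
Set Σw·x/Σw = 426: (3625 + 556w) = 426·(15 + w).
So w = (426·15 − 3625)/(556 − 426) = 2765/130 ≈ 21.27.

w ≈ 21.3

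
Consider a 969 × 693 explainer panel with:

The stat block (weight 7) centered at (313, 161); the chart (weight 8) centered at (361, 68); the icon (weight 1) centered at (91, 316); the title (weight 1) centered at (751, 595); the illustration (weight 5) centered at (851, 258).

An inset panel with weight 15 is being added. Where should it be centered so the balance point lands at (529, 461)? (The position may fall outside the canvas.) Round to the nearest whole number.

(626, 879)

After adding the inset panel, total weight = 7 + 8 + 1 + 1 + 5 + 15 = 37.
x: target moment 37×529 = 19573; current 7·313 + 8·361 + 1·91 + 1·751 + 5·851 = 10176; the inset panel supplies 9397, so x = 9397/15 ≈ 626.47.
y: target moment 37×461 = 17057; current 7·161 + 8·68 + 1·316 + 1·595 + 5·258 = 3872; the inset panel supplies 13185, so y = 13185/15 ≈ 879.00.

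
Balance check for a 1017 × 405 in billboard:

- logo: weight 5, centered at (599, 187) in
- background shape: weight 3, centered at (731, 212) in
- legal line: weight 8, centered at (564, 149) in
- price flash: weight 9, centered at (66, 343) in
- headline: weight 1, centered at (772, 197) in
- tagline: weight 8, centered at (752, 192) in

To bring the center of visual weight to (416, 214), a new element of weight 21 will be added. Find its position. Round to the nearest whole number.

With the new element, Σw becomes 5 + 3 + 8 + 9 + 1 + 8 + 21 = 55.
x: target moment 55×416 = 22880; current 5·599 + 3·731 + 8·564 + 9·66 + 1·772 + 8·752 = 17082; the new element supplies 5798, so x = 5798/21 ≈ 276.10.
y: target moment 55×214 = 11770; current 5·187 + 3·212 + 8·149 + 9·343 + 1·197 + 8·192 = 7583; the new element supplies 4187, so y = 4187/21 ≈ 199.38.

(276, 199)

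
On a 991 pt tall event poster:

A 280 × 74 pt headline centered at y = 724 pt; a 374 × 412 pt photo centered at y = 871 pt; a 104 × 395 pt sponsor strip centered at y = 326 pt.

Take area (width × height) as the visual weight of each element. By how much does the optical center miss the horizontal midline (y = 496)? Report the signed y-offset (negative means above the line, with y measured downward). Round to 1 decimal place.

≈ 257.2 pt

Taking area as weight: headline 280·74 = 20720, photo 374·412 = 154088, sponsor strip 104·395 = 41080. Sum 215888.
y: (20720·724 + 154088·871 + 41080·326) / 215888 = 162604008 / 215888 ≈ 753.19
Against y = 496, that's 753.19 − 496 = 257.19.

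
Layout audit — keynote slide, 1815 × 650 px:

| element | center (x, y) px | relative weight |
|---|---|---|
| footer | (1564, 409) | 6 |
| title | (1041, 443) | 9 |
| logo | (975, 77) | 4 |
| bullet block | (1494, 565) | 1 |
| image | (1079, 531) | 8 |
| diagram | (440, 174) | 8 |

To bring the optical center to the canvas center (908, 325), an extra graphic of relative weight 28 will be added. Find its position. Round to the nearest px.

(779, 280)

New total weight: (6 + 9 + 4 + 1 + 8 + 8) + 28 = 64.
x: target moment 64×908 = 58112; current 6·1564 + 9·1041 + 4·975 + 1·1494 + 8·1079 + 8·440 = 36299; the extra graphic supplies 21813, so x = 21813/28 ≈ 779.04.
y: target moment 64×325 = 20800; current 6·409 + 9·443 + 4·77 + 1·565 + 8·531 + 8·174 = 12954; the extra graphic supplies 7846, so y = 7846/28 ≈ 280.21.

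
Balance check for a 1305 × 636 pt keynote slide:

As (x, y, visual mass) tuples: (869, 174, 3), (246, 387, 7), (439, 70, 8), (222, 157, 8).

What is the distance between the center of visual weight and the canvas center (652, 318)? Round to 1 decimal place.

≈ 308.1 pt

Total weight = 3 + 7 + 8 + 8 = 26.
x: (3·869 + 7·246 + 8·439 + 8·222) / 26 = 9617 / 26 ≈ 369.88
y: (3·174 + 7·387 + 8·70 + 8·157) / 26 = 5047 / 26 ≈ 194.12
Relative to (652, 318): Δ = (-282.12, -123.88); |Δ| = √(-282.12² + -123.88²) ≈ 308.12.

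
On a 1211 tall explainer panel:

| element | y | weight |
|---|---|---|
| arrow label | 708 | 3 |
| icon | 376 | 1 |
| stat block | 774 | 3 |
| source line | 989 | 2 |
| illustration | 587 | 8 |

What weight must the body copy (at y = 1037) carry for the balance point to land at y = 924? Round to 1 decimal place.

Known weights sum to 3 + 1 + 3 + 2 + 8 = 17; their moment is 3·708 + 1·376 + 3·774 + 2·989 + 8·587 = 11496.
For the centroid to hit 924: (11496 + w·1037) / (17 + w) = 924.
Solving: w = (924·17 − 11496) / (1037 − 924) = 4212 / 113 ≈ 37.27.

w ≈ 37.3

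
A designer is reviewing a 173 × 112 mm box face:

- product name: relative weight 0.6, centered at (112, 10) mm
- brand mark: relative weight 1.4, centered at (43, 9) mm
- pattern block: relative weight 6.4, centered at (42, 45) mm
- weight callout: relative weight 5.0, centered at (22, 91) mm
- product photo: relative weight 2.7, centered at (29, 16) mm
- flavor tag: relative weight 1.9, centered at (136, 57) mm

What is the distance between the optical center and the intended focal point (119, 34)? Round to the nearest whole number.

Total weight = 0.6 + 1.4 + 6.4 + 5.0 + 2.7 + 1.9 = 18.0.
Σw·x = 842.9; x̄ = 842.9/18.0 ≈ 46.83.
Σw·y = 913.1; ȳ = 913.1/18.0 ≈ 50.73.
Relative to (119, 34): Δ = (-72.17, 16.73); |Δ| = √(-72.17² + 16.73²) ≈ 74.09.

≈ 74 mm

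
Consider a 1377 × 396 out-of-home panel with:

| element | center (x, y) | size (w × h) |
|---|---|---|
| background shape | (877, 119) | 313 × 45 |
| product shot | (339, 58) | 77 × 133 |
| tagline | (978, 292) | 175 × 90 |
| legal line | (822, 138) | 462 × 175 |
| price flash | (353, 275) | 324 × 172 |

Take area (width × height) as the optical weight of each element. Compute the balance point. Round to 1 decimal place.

Areas → weights: background shape 313·45 = 14085, product shot 77·133 = 10241, tagline 175·90 = 15750, legal line 462·175 = 80850, price flash 324·172 = 55728; Σw = 176654.
Σw·x = 14085·877 + 10241·339 + 15750·978 + 80850·822 + 55728·353 = 117358428, so x̄ = 117358428/176654 ≈ 664.34.
Σw·y = 14085·119 + 10241·58 + 15750·292 + 80850·138 + 55728·275 = 33351593, so ȳ = 33351593/176654 ≈ 188.80.

(664.3, 188.8)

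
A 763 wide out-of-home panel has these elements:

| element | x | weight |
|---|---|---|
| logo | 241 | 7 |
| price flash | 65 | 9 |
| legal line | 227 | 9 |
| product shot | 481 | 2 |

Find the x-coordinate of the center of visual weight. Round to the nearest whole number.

x ≈ 195

Σw = 7 + 9 + 9 + 2 = 27.
x-moment: 7·241 + 9·65 + 9·227 + 2·481 = 5277; centroid 5277/27 ≈ 195.44.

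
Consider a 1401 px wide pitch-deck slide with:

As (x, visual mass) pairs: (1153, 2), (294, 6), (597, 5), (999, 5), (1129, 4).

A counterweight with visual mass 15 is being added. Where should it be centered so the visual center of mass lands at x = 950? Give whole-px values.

x ≈ 1239

With the counterweight, Σw becomes 2 + 6 + 5 + 5 + 4 + 15 = 37.
x: need Σw·x = 37·950 = 35150. Existing = 2·1153 + 6·294 + 5·597 + 5·999 + 4·1129 = 16566. Remainder 18584 / 15 ≈ 1238.93.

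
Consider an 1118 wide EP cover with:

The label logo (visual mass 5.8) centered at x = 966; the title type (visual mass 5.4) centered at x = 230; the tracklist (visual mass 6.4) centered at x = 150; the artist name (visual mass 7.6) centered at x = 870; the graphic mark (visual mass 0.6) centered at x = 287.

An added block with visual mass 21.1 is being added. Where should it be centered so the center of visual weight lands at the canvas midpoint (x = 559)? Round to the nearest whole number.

New total weight: (5.8 + 5.4 + 6.4 + 7.6 + 0.6) + 21.1 = 46.9.
x: target moment 46.9×559 = 26217.1; current 5.8·966 + 5.4·230 + 6.4·150 + 7.6·870 + 0.6·287 = 14589.0; the added block supplies 11628.1, so x = 11628.1/21.1 ≈ 551.09.

x ≈ 551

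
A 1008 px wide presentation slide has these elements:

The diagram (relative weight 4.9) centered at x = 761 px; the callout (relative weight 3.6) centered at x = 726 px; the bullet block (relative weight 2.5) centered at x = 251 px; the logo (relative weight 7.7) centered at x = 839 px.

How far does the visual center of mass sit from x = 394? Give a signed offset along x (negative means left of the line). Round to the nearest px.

Total weight = 4.9 + 3.6 + 2.5 + 7.7 = 18.7.
Σw·x = 4.9·761 + 3.6·726 + 2.5·251 + 7.7·839 = 13430.3, so x̄ = 13430.3/18.7 ≈ 718.20.
Difference: 718.20 − 394 ≈ 324.20.

≈ 324 px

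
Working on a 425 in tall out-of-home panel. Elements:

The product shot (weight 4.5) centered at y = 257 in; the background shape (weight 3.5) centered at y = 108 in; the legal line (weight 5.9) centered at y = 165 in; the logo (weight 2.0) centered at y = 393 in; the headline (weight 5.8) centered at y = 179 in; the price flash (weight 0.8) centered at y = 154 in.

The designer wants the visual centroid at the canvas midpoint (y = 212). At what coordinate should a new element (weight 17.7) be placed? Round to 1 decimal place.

y ≈ 229.8

After adding the new element, total weight = 4.5 + 3.5 + 5.9 + 2.0 + 5.8 + 0.8 + 17.7 = 40.2.
y: target moment 40.2×212 = 8522.4; current 4.5·257 + 3.5·108 + 5.9·165 + 2.0·393 + 5.8·179 + 0.8·154 = 4455.4; the new element supplies 4067.0, so y = 4067.0/17.7 ≈ 229.77.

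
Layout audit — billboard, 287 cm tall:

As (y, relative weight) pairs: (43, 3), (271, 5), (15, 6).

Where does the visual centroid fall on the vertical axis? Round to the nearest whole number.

y ≈ 112

Total weight = 3 + 5 + 6 = 14.
y-moment: 3·43 + 5·271 + 6·15 = 1574; centroid 1574/14 ≈ 112.43.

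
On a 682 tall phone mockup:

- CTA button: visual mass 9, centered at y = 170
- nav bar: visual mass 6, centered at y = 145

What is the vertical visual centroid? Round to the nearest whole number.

Σw = 9 + 6 = 15.
Σw·y = 9·170 + 6·145 = 2400, so ȳ = 2400/15 ≈ 160.00.

y ≈ 160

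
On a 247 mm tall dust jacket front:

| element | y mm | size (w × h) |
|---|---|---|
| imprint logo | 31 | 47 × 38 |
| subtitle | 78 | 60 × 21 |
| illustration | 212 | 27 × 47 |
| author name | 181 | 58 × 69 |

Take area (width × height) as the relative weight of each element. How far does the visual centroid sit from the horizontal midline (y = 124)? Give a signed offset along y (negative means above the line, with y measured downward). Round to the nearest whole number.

≈ 14 mm

Areas: imprint logo 47·38 = 1786, subtitle 60·21 = 1260, illustration 27·47 = 1269, author name 58·69 = 4002. Total weight = 8317.
y: (1786·31 + 1260·78 + 1269·212 + 4002·181) / 8317 = 1147036 / 8317 ≈ 137.91
Offset from y = 124: 137.91 − 124 ≈ 13.91.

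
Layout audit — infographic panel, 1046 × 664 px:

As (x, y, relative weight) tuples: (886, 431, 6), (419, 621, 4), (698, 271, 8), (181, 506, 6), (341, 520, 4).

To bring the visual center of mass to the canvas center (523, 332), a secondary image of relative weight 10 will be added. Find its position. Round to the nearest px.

After adding the secondary image, total weight = 6 + 4 + 8 + 6 + 4 + 10 = 38.
x: target moment 38×523 = 19874; current 6·886 + 4·419 + 8·698 + 6·181 + 4·341 = 15026; the secondary image supplies 4848, so x = 4848/10 ≈ 484.80.
y: target moment 38×332 = 12616; current 6·431 + 4·621 + 8·271 + 6·506 + 4·520 = 12354; the secondary image supplies 262, so y = 262/10 ≈ 26.20.

(485, 26)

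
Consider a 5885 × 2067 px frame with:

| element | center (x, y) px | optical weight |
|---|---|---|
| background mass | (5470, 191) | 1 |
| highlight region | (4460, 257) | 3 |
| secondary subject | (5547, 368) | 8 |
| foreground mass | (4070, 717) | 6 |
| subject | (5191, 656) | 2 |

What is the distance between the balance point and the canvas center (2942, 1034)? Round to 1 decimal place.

Total weight = 1 + 3 + 8 + 6 + 2 = 20.
Σw·x = 1·5470 + 3·4460 + 8·5547 + 6·4070 + 2·5191 = 98028, so x̄ = 98028/20 ≈ 4901.40.
Σw·y = 1·191 + 3·257 + 8·368 + 6·717 + 2·656 = 9520, so ȳ = 9520/20 ≈ 476.00.
Relative to (2942, 1034): Δ = (1959.40, -558.00); |Δ| = √(1959.40² + -558.00²) ≈ 2037.31.

≈ 2037.3 px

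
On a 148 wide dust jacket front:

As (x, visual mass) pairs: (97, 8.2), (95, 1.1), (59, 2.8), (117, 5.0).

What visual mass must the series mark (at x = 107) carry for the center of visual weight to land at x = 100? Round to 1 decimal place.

w ≈ 8.6

Fixed elements: Σw = 8.2 + 1.1 + 2.8 + 5.0 = 17.1, Σw·x = 8.2·97 + 1.1·95 + 2.8·59 + 5.0·117 = 1650.1.
For the centroid to hit 100: (1650.1 + w·107) / (17.1 + w) = 100.
Solving: w = (100·17.1 − 1650.1) / (107 − 100) = 59.9 / 7 ≈ 8.56.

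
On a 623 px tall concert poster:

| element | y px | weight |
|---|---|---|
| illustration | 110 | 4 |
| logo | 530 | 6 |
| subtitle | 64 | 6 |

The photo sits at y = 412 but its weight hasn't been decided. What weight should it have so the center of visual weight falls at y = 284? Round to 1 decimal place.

w ≈ 4.2

Existing Σw = 16 (4 + 6 + 6); existing moment 4·110 + 6·530 + 6·64 = 4004.
Set Σw·y/Σw = 284: (4004 + 412w) = 284·(16 + w).
Solving: w = (284·16 − 4004) / (412 − 284) = 540 / 128 ≈ 4.22.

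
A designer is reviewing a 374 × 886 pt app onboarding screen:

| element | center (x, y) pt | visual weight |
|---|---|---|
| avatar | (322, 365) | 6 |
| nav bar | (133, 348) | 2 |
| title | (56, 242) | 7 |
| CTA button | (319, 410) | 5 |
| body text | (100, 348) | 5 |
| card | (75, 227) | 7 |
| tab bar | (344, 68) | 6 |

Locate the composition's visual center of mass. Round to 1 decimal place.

(191.4, 272.8)

Weights sum to 6 + 2 + 7 + 5 + 5 + 7 + 6 = 38.
Σw·x = 6·322 + 2·133 + 7·56 + 5·319 + 5·100 + 7·75 + 6·344 = 7274, so x̄ = 7274/38 ≈ 191.42.
Σw·y = 6·365 + 2·348 + 7·242 + 5·410 + 5·348 + 7·227 + 6·68 = 10367, so ȳ = 10367/38 ≈ 272.82.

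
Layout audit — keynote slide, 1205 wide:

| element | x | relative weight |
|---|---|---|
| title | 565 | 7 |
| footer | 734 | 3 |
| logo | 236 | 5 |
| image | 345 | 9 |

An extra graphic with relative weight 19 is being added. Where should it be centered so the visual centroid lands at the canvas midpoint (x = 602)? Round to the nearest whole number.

New total weight: (7 + 3 + 5 + 9) + 19 = 43.
Along x: (10442 + 19·x) / 43 = 602 (existing moment 7·565 + 3·734 + 5·236 + 9·345 = 10442) ⇒ x = (25886 − 10442) / 19 ≈ 812.84.

x ≈ 813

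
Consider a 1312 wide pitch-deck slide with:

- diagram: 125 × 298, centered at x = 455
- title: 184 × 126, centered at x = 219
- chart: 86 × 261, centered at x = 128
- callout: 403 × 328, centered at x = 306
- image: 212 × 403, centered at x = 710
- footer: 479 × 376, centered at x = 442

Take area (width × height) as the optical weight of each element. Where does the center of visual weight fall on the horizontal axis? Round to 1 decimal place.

x ≈ 427.8

Taking area as weight: diagram 125·298 = 37250, title 184·126 = 23184, chart 86·261 = 22446, callout 403·328 = 132184, image 212·403 = 85436, footer 479·376 = 180104. Sum 480604.
x: (37250·455 + 23184·219 + 22446·128 + 132184·306 + 85436·710 + 180104·442) / 480604 = 205612966 / 480604 ≈ 427.82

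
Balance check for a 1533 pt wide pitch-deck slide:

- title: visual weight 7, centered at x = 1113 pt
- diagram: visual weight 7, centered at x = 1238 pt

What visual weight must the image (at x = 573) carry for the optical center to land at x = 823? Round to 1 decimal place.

w ≈ 19.7

Known weights sum to 7 + 7 = 14; their moment is 7·1113 + 7·1238 = 16457.
Set Σw·x/Σw = 823: (16457 + 573w) = 823·(14 + w).
So w = (823·14 − 16457)/(573 − 823) = -4935/-250 ≈ 19.74.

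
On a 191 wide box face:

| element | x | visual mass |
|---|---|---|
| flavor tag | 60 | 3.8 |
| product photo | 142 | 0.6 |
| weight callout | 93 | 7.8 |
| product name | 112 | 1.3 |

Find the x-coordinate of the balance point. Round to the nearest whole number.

Total weight = 3.8 + 0.6 + 7.8 + 1.3 = 13.5.
x: (3.8·60 + 0.6·142 + 7.8·93 + 1.3·112) / 13.5 = 1184.2 / 13.5 ≈ 87.72

x ≈ 88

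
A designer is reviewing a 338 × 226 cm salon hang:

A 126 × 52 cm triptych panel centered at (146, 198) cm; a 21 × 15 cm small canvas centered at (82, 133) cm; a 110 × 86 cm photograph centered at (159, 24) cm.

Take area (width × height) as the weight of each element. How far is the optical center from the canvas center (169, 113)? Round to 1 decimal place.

≈ 23.9 cm

Taking area as weight: triptych panel 126·52 = 6552, small canvas 21·15 = 315, photograph 110·86 = 9460. Sum 16327.
x: (6552·146 + 315·82 + 9460·159) / 16327 = 2486562 / 16327 ≈ 152.30
y: (6552·198 + 315·133 + 9460·24) / 16327 = 1566231 / 16327 ≈ 95.93
Relative to (169, 113): Δ = (-16.70, -17.07); |Δ| = √(-16.70² + -17.07²) ≈ 23.88.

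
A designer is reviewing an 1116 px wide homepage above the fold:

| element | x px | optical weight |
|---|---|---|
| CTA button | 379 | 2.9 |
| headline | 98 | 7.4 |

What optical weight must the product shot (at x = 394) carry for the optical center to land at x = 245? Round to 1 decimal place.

w ≈ 4.7

Existing Σw = 10.3 (2.9 + 7.4); existing moment 2.9·379 + 7.4·98 = 1824.3.
Balance at x = 245 requires (1824.3 + w·394) / (10.3 + w) = 245.
Rearranging, w·(394 − 245) = 245·10.3 − 1824.3 = 699.2, so w ≈ 699.2/149 = 4.69.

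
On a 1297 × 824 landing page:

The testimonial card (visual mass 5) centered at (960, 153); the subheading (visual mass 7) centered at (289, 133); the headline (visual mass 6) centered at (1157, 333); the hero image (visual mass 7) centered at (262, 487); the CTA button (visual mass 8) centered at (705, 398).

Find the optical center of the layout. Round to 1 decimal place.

(643.6, 311.7)

Total weight = 5 + 7 + 6 + 7 + 8 = 33.
x-moment: 5·960 + 7·289 + 6·1157 + 7·262 + 8·705 = 21239; centroid 21239/33 ≈ 643.61.
y-moment: 5·153 + 7·133 + 6·333 + 7·487 + 8·398 = 10287; centroid 10287/33 ≈ 311.73.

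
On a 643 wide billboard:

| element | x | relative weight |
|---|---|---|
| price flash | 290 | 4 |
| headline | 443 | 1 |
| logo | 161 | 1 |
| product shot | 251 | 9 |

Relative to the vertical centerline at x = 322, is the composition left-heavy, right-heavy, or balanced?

left-heavy

Total weight = 4 + 1 + 1 + 9 = 15.
Σw·x = 4·290 + 1·443 + 1·161 + 9·251 = 4023, so x̄ = 4023/15 ≈ 268.20.
268.2 lies left of the midline 322, so the layout is left-heavy.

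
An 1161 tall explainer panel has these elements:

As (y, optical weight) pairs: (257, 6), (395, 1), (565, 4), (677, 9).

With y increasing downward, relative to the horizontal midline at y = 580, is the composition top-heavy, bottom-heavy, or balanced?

top-heavy

Weights sum to 6 + 1 + 4 + 9 = 20.
Σw·y = 6·257 + 1·395 + 4·565 + 9·677 = 10290, so ȳ = 10290/20 ≈ 514.50.
514.5 lies above (smaller y than) the midline 580, so the layout is top-heavy.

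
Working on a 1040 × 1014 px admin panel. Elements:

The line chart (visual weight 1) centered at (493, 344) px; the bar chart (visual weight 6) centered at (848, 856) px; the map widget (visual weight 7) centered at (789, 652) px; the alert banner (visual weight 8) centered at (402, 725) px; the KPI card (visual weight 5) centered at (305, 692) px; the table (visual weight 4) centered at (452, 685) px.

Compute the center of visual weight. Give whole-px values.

(569, 711)

Σw = 1 + 6 + 7 + 8 + 5 + 4 = 31.
Σw·x = 1·493 + 6·848 + 7·789 + 8·402 + 5·305 + 4·452 = 17653, so x̄ = 17653/31 ≈ 569.45.
Σw·y = 1·344 + 6·856 + 7·652 + 8·725 + 5·692 + 4·685 = 22044, so ȳ = 22044/31 ≈ 711.10.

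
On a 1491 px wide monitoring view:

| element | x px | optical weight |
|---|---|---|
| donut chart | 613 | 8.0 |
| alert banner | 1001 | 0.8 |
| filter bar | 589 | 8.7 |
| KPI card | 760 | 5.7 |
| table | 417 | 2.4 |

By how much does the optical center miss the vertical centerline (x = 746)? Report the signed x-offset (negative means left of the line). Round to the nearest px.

Total weight = 8.0 + 0.8 + 8.7 + 5.7 + 2.4 = 25.6.
x: (8.0·613 + 0.8·1001 + 8.7·589 + 5.7·760 + 2.4·417) / 25.6 = 16161.9 / 25.6 ≈ 631.32
Against x = 746, that's 631.32 − 746 = -114.68.

≈ -115 px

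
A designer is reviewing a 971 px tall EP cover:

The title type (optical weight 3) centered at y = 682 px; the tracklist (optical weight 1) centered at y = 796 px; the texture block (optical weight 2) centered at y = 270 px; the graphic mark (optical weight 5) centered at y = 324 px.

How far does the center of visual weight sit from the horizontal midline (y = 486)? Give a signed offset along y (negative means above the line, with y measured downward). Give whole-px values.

≈ -31 px

Weights sum to 3 + 1 + 2 + 5 = 11.
y: (3·682 + 1·796 + 2·270 + 5·324) / 11 = 5002 / 11 ≈ 454.73
Against y = 486, that's 454.73 − 486 = -31.27.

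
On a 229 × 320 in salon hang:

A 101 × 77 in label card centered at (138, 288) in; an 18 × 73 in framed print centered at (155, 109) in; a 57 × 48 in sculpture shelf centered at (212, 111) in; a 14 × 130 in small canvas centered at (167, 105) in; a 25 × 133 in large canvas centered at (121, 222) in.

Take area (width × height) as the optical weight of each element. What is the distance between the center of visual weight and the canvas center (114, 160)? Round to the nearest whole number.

Areas: label card 101·77 = 7777, framed print 18·73 = 1314, sculpture shelf 57·48 = 2736, small canvas 14·130 = 1820, large canvas 25·133 = 3325. Total weight = 16972.
Σw·x = 7777·138 + 1314·155 + 2736·212 + 1820·167 + 3325·121 = 2563193, so x̄ = 2563193/16972 ≈ 151.02.
Σw·y = 7777·288 + 1314·109 + 2736·111 + 1820·105 + 3325·222 = 3615948, so ȳ = 3615948/16972 ≈ 213.05.
From (114, 160): dx = 37.02, dy = 53.05, so the distance is √(dx²+dy²) ≈ 64.70.

≈ 65 in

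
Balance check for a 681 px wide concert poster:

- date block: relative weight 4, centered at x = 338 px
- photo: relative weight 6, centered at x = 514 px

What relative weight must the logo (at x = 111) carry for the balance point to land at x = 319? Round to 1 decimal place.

Existing Σw = 10 (4 + 6); existing moment 4·338 + 6·514 = 4436.
For the centroid to hit 319: (4436 + w·111) / (10 + w) = 319.
Solving: w = (319·10 − 4436) / (111 − 319) = -1246 / -208 ≈ 5.99.

w ≈ 6.0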